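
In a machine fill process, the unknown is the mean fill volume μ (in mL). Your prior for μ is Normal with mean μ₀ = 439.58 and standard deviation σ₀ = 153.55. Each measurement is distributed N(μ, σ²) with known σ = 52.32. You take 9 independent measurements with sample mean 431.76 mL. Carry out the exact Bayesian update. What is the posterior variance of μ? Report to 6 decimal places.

For Normal data with known variance σ², a Normal(μ₀, σ₀²) prior on μ is conjugate. Posterior precision = 1/σ₀² + n/σ²; posterior mean is the precision-weighted average of μ₀ and x̄.
σ₀² = 153.55² = 23577.6025, σ² = 52.32² = 2737.3824; σ² + n·σ₀² = 2737.3824 + 9·23577.6025 = 214935.8049.
Posterior precision = 1/σ₀² + n/σ² = 1/23577.6025 + 9/2737.3824 = (σ² + n·σ₀²)/(σ₀²σ²) = 214935.8049/(23577.6025·2737.3824); posterior variance σₙ² = σ₀²σ²/(σ² + n·σ₀²) = 23577.6025·2737.3824/214935.8049 = 300.279956.

300.279956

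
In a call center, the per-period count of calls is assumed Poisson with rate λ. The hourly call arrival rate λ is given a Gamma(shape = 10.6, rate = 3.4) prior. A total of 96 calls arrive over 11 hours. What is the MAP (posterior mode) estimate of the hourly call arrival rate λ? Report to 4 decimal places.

With a Gamma(shape α, rate β) prior, the Poisson likelihood is conjugate: the posterior is Gamma(α + ΣXᵢ, β + n).
Posterior: Gamma(α+S, β+n) = Gamma(10.6+96, 3.4+11) = Gamma(106.6, 14.4).
Mode of Gamma(α,β) for α≥1 is (α−1)/β = 105.6/14.4 = 7.3333.

7.3333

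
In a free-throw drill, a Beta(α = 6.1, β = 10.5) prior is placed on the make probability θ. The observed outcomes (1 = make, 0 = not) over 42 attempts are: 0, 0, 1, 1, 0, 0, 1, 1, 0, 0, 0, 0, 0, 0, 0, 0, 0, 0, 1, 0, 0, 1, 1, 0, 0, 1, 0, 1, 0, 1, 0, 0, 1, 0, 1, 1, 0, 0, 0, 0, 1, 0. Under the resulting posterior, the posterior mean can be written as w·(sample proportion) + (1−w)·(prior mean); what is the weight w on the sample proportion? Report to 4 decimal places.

The Beta prior is conjugate to a Binomial/Bernoulli likelihood; the update adds successes to α and failures to β.
Posterior mean = (α₀+k)/(α₀+β₀+n) = [n/(α₀+β₀+n)]·(k/n) + [(α₀+β₀)/(α₀+β₀+n)]·α₀/(α₀+β₀), so only n and the prior enter the weight.
The weight on the data is w = n/(α₀+β₀+n) = 42/(6.1+10.5+42) = 42/58.6 = 0.7167.

0.7167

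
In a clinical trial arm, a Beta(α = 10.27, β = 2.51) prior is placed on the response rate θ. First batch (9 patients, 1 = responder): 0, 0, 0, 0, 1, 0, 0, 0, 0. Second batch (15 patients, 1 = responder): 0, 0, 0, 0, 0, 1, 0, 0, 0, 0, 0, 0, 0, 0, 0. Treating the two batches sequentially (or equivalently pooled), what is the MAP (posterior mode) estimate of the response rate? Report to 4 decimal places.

The Beta prior is conjugate to a Binomial/Bernoulli likelihood; the update adds successes to α and failures to β.
After batch 1: Beta(10.27+1, 2.51+8) = Beta(11.27, 10.51).
After batch 2: Beta(11.27+1, 10.51+14) = Beta(12.27, 24.51).
Mode of Beta(a,b) for a,b>1 is (a−1)/(a+b−2) = 11.27/34.78 = 0.3240.

0.3240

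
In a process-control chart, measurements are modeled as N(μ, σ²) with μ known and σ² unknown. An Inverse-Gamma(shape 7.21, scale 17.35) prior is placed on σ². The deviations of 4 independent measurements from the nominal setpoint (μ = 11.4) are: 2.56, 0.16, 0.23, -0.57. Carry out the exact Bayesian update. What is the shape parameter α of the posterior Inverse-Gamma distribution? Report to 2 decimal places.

With known mean μ and an Inverse-Gamma(α, β) prior on σ², the Normal likelihood is conjugate: posterior is Inv-Gamma(α + n/2, β + Σ(xᵢ−μ)²/2).
Σ(xᵢ−μ)² = (2.56)² + (0.16)² + (0.23)² + (-0.57)² = 6.9570.
Posterior: Inv-Gamma(7.21 + 4/2, 17.35 + 6.9570/2) = Inv-Gamma(9.21, 20.82850).
Posterior α = 9.21.

9.21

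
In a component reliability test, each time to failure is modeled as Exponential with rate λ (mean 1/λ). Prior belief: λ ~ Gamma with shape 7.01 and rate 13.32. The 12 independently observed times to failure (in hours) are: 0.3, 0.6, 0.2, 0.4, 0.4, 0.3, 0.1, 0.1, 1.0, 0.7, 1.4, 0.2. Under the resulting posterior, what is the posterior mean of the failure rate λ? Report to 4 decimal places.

With a Gamma(shape α, rate β) prior on the exponential rate λ, the posterior after n observations with total T = Σxᵢ is Gamma(α+n, β+T).
Sum of observations T = 5.7 hours; n = 12.
Posterior: Gamma(7.01+12, 13.32+5.7) = Gamma(19.01, 19.02).
Posterior mean of λ = α/β = 19.01/19.02 = 0.9995.

0.9995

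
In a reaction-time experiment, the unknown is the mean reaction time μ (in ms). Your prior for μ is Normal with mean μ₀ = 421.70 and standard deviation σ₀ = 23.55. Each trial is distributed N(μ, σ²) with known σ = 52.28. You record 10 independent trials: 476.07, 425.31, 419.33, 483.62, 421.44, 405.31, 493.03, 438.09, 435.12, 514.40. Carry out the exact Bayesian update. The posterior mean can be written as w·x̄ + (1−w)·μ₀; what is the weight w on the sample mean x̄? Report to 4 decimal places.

For Normal data with known variance σ², a Normal(μ₀, σ₀²) prior on μ is conjugate. Posterior precision = 1/σ₀² + n/σ²; posterior mean is the precision-weighted average of μ₀ and x̄.
σ₀² = 23.55² = 554.6025, σ² = 52.28² = 2733.1984. Prior precision 1/σ₀² = 1/554.6025; data precision n/σ² = 10/2733.1984.
w = (n/σ²)/(1/σ₀² + n/σ²) = n·σ₀²/(σ² + n·σ₀²) = 10·554.6025/(2733.1984 + 10·554.6025) = 5546.025/8279.2234 = 0.6699.

0.6699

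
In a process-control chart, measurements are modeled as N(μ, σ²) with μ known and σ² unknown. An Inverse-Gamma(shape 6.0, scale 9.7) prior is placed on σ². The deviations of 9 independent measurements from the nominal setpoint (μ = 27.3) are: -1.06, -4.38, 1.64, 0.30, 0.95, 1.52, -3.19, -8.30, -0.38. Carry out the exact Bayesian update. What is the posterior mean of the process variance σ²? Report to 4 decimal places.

With known mean μ and an Inverse-Gamma(α, β) prior on σ², the Normal likelihood is conjugate: posterior is Inv-Gamma(α + n/2, β + Σ(xᵢ−μ)²/2).
Σ(xᵢ−μ)² = (-1.06)² + (-4.38)² + (1.64)² + (0.30)² + (0.95)² + (1.52)² + (-3.19)² + (-8.30)² + (-0.38)² = 105.5110.
Posterior: Inv-Gamma(6.0 + 9/2, 9.7 + 105.5110/2) = Inv-Gamma(10.50, 62.45550).
E[σ²|data] = β/(α−1) = 62.45550/9.50 = 6.5743.

6.5743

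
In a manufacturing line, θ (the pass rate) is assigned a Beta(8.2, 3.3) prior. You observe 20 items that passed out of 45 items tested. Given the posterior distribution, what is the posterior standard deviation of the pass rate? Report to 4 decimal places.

The Beta prior is conjugate to a Binomial/Bernoulli likelihood; the update adds successes to α and failures to β.
Posterior: Beta(α+k, β+n−k) = Beta(8.2+20, 3.3+25) = Beta(28.2, 28.3).
Var = αβ/((α+β)²(α+β+1)) = 28.2·28.3/(56.5²·57.5) = 0.00434781; SD = √0.00434781 = 0.0659.

0.0659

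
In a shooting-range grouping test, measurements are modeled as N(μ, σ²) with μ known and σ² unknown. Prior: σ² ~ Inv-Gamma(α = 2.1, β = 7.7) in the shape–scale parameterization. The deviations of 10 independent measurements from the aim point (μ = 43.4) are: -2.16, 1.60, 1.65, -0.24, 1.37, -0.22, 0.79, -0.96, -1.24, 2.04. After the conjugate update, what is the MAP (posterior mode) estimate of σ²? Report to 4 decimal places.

2.1343

With known mean μ and an Inverse-Gamma(α, β) prior on σ², the Normal likelihood is conjugate: posterior is Inv-Gamma(α + n/2, β + Σ(xᵢ−μ)²/2).
Σ(xᵢ−μ)² = (-2.16)² + (1.60)² + (1.65)² + (-0.24)² + (1.37)² + (-0.22)² + (0.79)² + (-0.96)² + (-1.24)² + (2.04)² = 19.1759.
Posterior: Inv-Gamma(2.1 + 10/2, 7.7 + 19.1759/2) = Inv-Gamma(7.10, 17.28795).
Mode = β/(α+1) = 17.28795/8.10 = 2.1343.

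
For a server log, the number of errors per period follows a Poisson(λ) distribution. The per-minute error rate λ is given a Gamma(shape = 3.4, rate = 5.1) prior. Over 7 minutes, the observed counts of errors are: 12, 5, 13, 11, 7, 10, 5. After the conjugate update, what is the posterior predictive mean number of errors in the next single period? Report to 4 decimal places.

5.4876

With a Gamma(shape α, rate β) prior, the Poisson likelihood is conjugate: the posterior is Gamma(α + ΣXᵢ, β + n).
Sum of counts S = 63 over n = 7 minutes.
Posterior: Gamma(α+S, β+n) = Gamma(3.4+63, 5.1+7) = Gamma(66.4, 12.1).
The predictive distribution for one future period is NegBinom with mean α/β = 5.4876.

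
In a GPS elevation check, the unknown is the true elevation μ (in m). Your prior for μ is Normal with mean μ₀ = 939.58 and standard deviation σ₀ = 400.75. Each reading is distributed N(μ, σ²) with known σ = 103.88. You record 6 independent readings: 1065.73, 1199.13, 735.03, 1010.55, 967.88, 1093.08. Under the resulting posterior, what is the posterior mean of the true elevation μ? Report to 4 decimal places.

For Normal data with known variance σ², a Normal(μ₀, σ₀²) prior on μ is conjugate. Posterior precision = 1/σ₀² + n/σ²; posterior mean is the precision-weighted average of μ₀ and x̄.
Σxᵢ = 1065.73 + 1199.13 + 735.03 + 1010.55 + 967.88 + 1093.08 = 6071.4, so n·x̄ = 6071.4.
σ₀² = 400.75² = 160600.5625, σ² = 103.88² = 10791.0544; σ² + n·σ₀² = 10791.0544 + 6·160600.5625 = 974394.4294.
Posterior mean = (μ₀/σ₀² + n·x̄/σ²)/(1/σ₀² + n/σ²) = (σ²·μ₀ + σ₀²·n·x̄)/(σ² + n·σ₀²) = (10791.0544·939.58 + 160600.5625·6071.4)/974394.4294 = 985209314.055652/974394.4294 = 1011.0991.

1011.0991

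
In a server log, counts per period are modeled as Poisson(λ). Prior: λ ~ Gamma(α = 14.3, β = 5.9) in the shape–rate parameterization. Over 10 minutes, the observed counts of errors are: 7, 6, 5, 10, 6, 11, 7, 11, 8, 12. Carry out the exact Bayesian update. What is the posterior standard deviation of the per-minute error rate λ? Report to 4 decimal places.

0.6204

With a Gamma(shape α, rate β) prior, the Poisson likelihood is conjugate: the posterior is Gamma(α + ΣXᵢ, β + n).
Sum of counts S = 83 over n = 10 minutes.
Posterior: Gamma(α+S, β+n) = Gamma(14.3+83, 5.9+10) = Gamma(97.3, 15.9).
SD = √α/β = √97.3/15.9 = 0.6204.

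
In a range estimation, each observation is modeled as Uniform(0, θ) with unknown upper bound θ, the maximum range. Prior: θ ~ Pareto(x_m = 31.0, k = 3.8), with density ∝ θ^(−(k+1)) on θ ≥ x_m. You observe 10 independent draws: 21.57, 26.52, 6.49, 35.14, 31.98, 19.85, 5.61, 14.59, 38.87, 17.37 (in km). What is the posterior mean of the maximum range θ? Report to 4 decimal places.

41.9067

A Pareto(scale x_m, shape k) prior on the upper bound θ of Uniform(0, θ) is conjugate: posterior is Pareto(max(x_m, max xᵢ), k + n).
Sample maximum = 38.87; prior scale x_m = 31.0 → posterior scale = max = 38.87.
Posterior shape = 3.8 + 10 = 13.8.
E[θ|data] = k·x_m/(k−1) = 13.8·38.87/12.8 = 41.9067.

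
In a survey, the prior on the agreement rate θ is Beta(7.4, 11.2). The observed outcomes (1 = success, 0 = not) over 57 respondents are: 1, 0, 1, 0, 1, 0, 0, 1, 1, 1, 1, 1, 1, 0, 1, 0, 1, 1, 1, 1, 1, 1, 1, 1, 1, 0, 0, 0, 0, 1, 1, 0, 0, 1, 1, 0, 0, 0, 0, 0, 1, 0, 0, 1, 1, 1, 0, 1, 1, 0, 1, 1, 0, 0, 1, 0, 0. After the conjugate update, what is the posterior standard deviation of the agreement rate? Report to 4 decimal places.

0.0571

The Beta prior is conjugate to a Binomial/Bernoulli likelihood; the update adds successes to α and failures to β.
Posterior: Beta(α+k, β+n−k) = Beta(7.4+32, 11.2+25) = Beta(39.4, 36.2).
Var = αβ/((α+β)²(α+β+1)) = 39.4·36.2/(75.6²·76.6) = 0.00325786; SD = √0.00325786 = 0.0571.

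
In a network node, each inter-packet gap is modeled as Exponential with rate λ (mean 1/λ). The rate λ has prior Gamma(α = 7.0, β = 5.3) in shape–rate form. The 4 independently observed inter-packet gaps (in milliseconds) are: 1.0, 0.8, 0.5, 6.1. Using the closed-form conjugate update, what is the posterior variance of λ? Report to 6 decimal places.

With a Gamma(shape α, rate β) prior on the exponential rate λ, the posterior after n observations with total T = Σxᵢ is Gamma(α+n, β+T).
Sum of observations T = 8.4 milliseconds; n = 4.
Posterior: Gamma(7.0+4, 5.3+8.4) = Gamma(11.0, 13.7).
Var = α/β² = 0.058607.

0.058607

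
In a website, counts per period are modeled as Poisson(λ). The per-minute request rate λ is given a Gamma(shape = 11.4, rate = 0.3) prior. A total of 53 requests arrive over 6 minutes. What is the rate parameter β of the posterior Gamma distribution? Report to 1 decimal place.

6.3

With a Gamma(shape α, rate β) prior, the Poisson likelihood is conjugate: the posterior is Gamma(α + ΣXᵢ, β + n).
Posterior: Gamma(α+S, β+n) = Gamma(11.4+53, 0.3+6) = Gamma(64.4, 6.3).
Posterior β = 6.3.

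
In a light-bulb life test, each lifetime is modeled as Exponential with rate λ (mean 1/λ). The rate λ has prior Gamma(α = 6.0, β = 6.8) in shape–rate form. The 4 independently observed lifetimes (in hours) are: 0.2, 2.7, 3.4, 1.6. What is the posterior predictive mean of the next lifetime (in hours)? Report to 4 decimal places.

1.6333

With a Gamma(shape α, rate β) prior on the exponential rate λ, the posterior after n observations with total T = Σxᵢ is Gamma(α+n, β+T).
Sum of observations T = 7.9 hours; n = 4.
Posterior: Gamma(6.0+4, 6.8+7.9) = Gamma(10.0, 14.7).
The predictive distribution for the next observation is Lomax; its mean is β/(α−1) = 14.7/9.0 = 1.6333.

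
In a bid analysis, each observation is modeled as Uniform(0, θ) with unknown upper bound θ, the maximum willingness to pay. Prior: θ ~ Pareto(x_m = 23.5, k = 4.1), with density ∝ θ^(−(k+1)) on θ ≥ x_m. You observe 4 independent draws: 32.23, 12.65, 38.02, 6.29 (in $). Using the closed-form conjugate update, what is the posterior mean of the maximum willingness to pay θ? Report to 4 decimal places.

A Pareto(scale x_m, shape k) prior on the upper bound θ of Uniform(0, θ) is conjugate: posterior is Pareto(max(x_m, max xᵢ), k + n).
Sample maximum = 38.02; prior scale x_m = 23.5 → posterior scale = max = 38.02.
Posterior shape = 4.1 + 4 = 8.1.
E[θ|data] = k·x_m/(k−1) = 8.1·38.02/7.1 = 43.3749.

43.3749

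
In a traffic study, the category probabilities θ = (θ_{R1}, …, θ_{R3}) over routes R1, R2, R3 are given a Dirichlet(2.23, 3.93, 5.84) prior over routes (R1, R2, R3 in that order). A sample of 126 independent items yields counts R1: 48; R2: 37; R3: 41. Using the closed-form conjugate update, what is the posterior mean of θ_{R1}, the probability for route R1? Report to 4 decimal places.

0.3640

The Dirichlet prior is conjugate to the Multinomial likelihood: each posterior αⱼ = prior αⱼ + observed count nⱼ.
Posterior concentration: (50.23, 40.93, 46.84), total = 138.00.
E[θ_{R1}|data] = α_{R1}/Σα = 50.23/138.00 = 0.3640.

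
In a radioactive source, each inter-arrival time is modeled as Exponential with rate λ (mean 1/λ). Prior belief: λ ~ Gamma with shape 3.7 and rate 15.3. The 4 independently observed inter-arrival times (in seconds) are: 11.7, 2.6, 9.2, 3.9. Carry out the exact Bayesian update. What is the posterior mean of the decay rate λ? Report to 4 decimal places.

With a Gamma(shape α, rate β) prior on the exponential rate λ, the posterior after n observations with total T = Σxᵢ is Gamma(α+n, β+T).
Sum of observations T = 27.4 seconds; n = 4.
Posterior: Gamma(3.7+4, 15.3+27.4) = Gamma(7.7, 42.7).
Posterior mean of λ = α/β = 7.7/42.7 = 0.1803.

0.1803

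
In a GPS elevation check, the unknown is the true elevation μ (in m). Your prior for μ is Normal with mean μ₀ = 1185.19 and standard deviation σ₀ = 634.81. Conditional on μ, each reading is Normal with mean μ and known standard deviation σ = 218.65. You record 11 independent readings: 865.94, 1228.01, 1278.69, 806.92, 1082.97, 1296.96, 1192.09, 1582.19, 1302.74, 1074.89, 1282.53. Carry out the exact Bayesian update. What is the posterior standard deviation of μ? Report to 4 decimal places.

65.5728

For Normal data with known variance σ², a Normal(μ₀, σ₀²) prior on μ is conjugate. Posterior precision = 1/σ₀² + n/σ²; posterior mean is the precision-weighted average of μ₀ and x̄.
σ₀² = 634.81² = 402983.7361, σ² = 218.65² = 47807.8225; σ² + n·σ₀² = 47807.8225 + 11·402983.7361 = 4480628.9196.
Posterior precision = 1/σ₀² + n/σ² = 1/402983.7361 + 11/47807.8225 = (σ² + n·σ₀²)/(σ₀²σ²) = 4480628.9196/(402983.7361·47807.8225); posterior variance σₙ² = σ₀²σ²/(σ² + n·σ₀²) = 402983.7361·47807.8225/4480628.9196 = 4299.792567.
Posterior SD = √σₙ² = √(402983.7361·47807.8225/4480628.9196) = 65.5728.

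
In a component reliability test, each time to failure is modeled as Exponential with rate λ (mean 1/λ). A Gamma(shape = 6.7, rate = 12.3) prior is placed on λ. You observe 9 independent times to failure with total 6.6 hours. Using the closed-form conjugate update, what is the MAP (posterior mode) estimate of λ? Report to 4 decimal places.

0.7778

With a Gamma(shape α, rate β) prior on the exponential rate λ, the posterior after n observations with total T = Σxᵢ is Gamma(α+n, β+T).
Posterior: Gamma(6.7+9, 12.3+6.6) = Gamma(15.7, 18.9).
Mode = (α−1)/β = 0.7778.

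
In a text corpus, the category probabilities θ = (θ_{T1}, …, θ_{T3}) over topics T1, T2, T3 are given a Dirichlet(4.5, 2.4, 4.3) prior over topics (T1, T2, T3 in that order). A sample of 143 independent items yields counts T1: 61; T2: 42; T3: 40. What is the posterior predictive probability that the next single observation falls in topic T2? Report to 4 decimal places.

0.2879

The Dirichlet prior is conjugate to the Multinomial likelihood: each posterior αⱼ = prior αⱼ + observed count nⱼ.
Posterior concentration: (65.5, 44.4, 44.3), total = 154.2.
P(next = T2 | data) = α_{T2}/Σα = 0.2879.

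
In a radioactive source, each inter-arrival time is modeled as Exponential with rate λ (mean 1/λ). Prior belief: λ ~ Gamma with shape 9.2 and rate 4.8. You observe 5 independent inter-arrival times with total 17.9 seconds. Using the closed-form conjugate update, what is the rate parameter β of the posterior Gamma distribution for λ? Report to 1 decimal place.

22.7

With a Gamma(shape α, rate β) prior on the exponential rate λ, the posterior after n observations with total T = Σxᵢ is Gamma(α+n, β+T).
Posterior: Gamma(9.2+5, 4.8+17.9) = Gamma(14.2, 22.7).
Posterior β = 22.7.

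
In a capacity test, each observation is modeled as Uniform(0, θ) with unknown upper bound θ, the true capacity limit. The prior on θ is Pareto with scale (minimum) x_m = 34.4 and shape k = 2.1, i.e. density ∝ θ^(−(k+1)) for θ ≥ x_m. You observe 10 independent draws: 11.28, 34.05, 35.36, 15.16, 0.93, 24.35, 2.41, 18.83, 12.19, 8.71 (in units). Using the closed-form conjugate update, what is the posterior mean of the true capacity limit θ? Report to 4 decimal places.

38.5456

A Pareto(scale x_m, shape k) prior on the upper bound θ of Uniform(0, θ) is conjugate: posterior is Pareto(max(x_m, max xᵢ), k + n).
Sample maximum = 35.36; prior scale x_m = 34.4 → posterior scale = max = 35.36.
Posterior shape = 2.1 + 10 = 12.1.
E[θ|data] = k·x_m/(k−1) = 12.1·35.36/11.1 = 38.5456.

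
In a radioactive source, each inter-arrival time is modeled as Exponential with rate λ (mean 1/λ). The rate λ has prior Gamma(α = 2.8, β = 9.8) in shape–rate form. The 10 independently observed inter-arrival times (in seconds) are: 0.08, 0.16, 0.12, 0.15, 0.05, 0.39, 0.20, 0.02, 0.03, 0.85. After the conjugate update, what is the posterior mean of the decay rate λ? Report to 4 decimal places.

With a Gamma(shape α, rate β) prior on the exponential rate λ, the posterior after n observations with total T = Σxᵢ is Gamma(α+n, β+T).
Sum of observations T = 2.05 seconds; n = 10.
Posterior: Gamma(2.8+10, 9.8+2.05) = Gamma(12.8, 11.85).
Posterior mean of λ = α/β = 12.8/11.85 = 1.0802.

1.0802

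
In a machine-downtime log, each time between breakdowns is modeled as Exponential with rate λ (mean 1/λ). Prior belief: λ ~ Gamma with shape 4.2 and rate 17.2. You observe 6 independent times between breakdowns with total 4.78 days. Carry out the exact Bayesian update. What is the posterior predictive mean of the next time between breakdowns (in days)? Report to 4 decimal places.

With a Gamma(shape α, rate β) prior on the exponential rate λ, the posterior after n observations with total T = Σxᵢ is Gamma(α+n, β+T).
Posterior: Gamma(4.2+6, 17.2+4.78) = Gamma(10.2, 21.98).
The predictive distribution for the next observation is Lomax; its mean is β/(α−1) = 21.98/9.2 = 2.3891.

2.3891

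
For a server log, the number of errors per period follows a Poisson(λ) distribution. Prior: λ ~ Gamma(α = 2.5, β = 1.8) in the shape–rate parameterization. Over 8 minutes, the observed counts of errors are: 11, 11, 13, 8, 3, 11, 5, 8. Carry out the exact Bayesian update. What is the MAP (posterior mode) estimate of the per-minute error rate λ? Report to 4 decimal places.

With a Gamma(shape α, rate β) prior, the Poisson likelihood is conjugate: the posterior is Gamma(α + ΣXᵢ, β + n).
Sum of counts S = 70 over n = 8 minutes.
Posterior: Gamma(α+S, β+n) = Gamma(2.5+70, 1.8+8) = Gamma(72.5, 9.8).
Mode of Gamma(α,β) for α≥1 is (α−1)/β = 71.5/9.8 = 7.2959.

7.2959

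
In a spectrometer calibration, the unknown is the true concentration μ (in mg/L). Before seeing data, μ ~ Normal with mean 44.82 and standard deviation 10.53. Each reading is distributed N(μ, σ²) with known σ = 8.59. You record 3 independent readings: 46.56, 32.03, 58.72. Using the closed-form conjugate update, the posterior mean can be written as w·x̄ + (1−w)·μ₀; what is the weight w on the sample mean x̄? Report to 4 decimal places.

0.8184

For Normal data with known variance σ², a Normal(μ₀, σ₀²) prior on μ is conjugate. Posterior precision = 1/σ₀² + n/σ²; posterior mean is the precision-weighted average of μ₀ and x̄.
σ₀² = 10.53² = 110.8809, σ² = 8.59² = 73.7881. Prior precision 1/σ₀² = 1/110.8809; data precision n/σ² = 3/73.7881.
w = (n/σ²)/(1/σ₀² + n/σ²) = n·σ₀²/(σ² + n·σ₀²) = 3·110.8809/(73.7881 + 3·110.8809) = 332.6427/406.4308 = 0.8184.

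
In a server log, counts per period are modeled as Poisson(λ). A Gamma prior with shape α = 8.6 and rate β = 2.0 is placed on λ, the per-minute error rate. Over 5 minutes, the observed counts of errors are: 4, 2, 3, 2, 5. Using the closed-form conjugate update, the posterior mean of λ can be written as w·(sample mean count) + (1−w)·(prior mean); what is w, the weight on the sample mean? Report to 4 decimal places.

With a Gamma(shape α, rate β) prior, the Poisson likelihood is conjugate: the posterior is Gamma(α + ΣXᵢ, β + n).
Posterior mean = (α₀+S)/(β₀+n) = [n/(β₀+n)]·(S/n) + [β₀/(β₀+n)]·(α₀/β₀), so only n and β₀ enter the weight.
Weight on data w = n/(β₀+n) = 5/(2.0+5) = 5/7.0 = 0.7143.

0.7143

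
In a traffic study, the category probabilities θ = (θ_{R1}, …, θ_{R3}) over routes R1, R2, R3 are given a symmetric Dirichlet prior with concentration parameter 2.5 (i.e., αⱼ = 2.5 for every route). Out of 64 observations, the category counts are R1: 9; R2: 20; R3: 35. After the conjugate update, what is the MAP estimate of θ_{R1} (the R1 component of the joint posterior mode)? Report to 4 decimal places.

The Dirichlet prior is conjugate to the Multinomial likelihood: each posterior αⱼ = prior αⱼ + observed count nⱼ.
Posterior concentration: (11.5, 22.5, 37.5), total = 71.5.
Joint mode component: (α_{R1}−1)/(Σα−K) = 10.5/68.5 = 0.1533.

0.1533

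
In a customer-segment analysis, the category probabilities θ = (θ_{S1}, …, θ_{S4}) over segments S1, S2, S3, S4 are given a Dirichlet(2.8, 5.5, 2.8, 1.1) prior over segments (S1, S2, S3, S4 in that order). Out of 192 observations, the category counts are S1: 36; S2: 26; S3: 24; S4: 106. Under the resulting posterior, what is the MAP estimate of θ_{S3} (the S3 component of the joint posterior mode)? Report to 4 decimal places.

0.1289

The Dirichlet prior is conjugate to the Multinomial likelihood: each posterior αⱼ = prior αⱼ + observed count nⱼ.
Posterior concentration: (38.8, 31.5, 26.8, 107.1), total = 204.2.
Joint mode component: (α_{S3}−1)/(Σα−K) = 25.8/200.2 = 0.1289.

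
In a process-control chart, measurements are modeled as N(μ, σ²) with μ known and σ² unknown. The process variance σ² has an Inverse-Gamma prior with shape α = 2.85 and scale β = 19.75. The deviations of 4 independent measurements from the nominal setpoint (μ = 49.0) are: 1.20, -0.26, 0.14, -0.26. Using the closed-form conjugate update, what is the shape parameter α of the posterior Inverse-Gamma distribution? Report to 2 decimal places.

With known mean μ and an Inverse-Gamma(α, β) prior on σ², the Normal likelihood is conjugate: posterior is Inv-Gamma(α + n/2, β + Σ(xᵢ−μ)²/2).
Σ(xᵢ−μ)² = (1.20)² + (-0.26)² + (0.14)² + (-0.26)² = 1.5948.
Posterior: Inv-Gamma(2.85 + 4/2, 19.75 + 1.5948/2) = Inv-Gamma(4.85, 20.54740).
Posterior α = 4.85.

4.85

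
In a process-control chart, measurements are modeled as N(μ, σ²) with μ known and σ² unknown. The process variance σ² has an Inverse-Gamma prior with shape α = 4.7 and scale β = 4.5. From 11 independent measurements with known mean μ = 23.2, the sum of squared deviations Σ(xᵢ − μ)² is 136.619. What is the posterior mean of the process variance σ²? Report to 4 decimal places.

7.9141

With known mean μ and an Inverse-Gamma(α, β) prior on σ², the Normal likelihood is conjugate: posterior is Inv-Gamma(α + n/2, β + Σ(xᵢ−μ)²/2).
Posterior: Inv-Gamma(4.7 + 11/2, 4.5 + 136.619/2) = Inv-Gamma(10.20, 72.8095).
E[σ²|data] = β/(α−1) = 72.8095/9.20 = 7.9141.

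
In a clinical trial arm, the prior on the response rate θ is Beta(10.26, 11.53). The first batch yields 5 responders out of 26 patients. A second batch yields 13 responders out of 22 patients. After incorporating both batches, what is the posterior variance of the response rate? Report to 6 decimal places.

0.003404

The Beta prior is conjugate to a Binomial/Bernoulli likelihood; the update adds successes to α and failures to β.
After batch 1: Beta(10.26+5, 11.53+21) = Beta(15.26, 32.53).
After batch 2: Beta(15.26+13, 32.53+9) = Beta(28.26, 41.53).
Var = αβ/((α+β)²(α+β+1)) = 28.26·41.53/(69.79²·70.79) = 0.003404.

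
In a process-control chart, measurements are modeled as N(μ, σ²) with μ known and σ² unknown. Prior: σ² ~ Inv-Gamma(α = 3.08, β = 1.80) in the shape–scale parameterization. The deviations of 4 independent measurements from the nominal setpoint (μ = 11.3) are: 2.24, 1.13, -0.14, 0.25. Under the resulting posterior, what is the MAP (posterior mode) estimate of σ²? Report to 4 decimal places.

0.8204

With known mean μ and an Inverse-Gamma(α, β) prior on σ², the Normal likelihood is conjugate: posterior is Inv-Gamma(α + n/2, β + Σ(xᵢ−μ)²/2).
Σ(xᵢ−μ)² = (2.24)² + (1.13)² + (-0.14)² + (0.25)² = 6.3766.
Posterior: Inv-Gamma(3.08 + 4/2, 1.80 + 6.3766/2) = Inv-Gamma(5.08, 4.98830).
Mode = β/(α+1) = 4.98830/6.08 = 0.8204.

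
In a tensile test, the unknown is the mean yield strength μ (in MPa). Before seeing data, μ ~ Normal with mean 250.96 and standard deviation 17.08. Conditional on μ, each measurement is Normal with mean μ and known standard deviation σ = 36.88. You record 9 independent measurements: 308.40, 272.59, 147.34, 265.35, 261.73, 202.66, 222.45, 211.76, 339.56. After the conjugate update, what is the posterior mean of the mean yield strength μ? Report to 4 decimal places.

For Normal data with known variance σ², a Normal(μ₀, σ₀²) prior on μ is conjugate. Posterior precision = 1/σ₀² + n/σ²; posterior mean is the precision-weighted average of μ₀ and x̄.
Σxᵢ = 308.40 + 272.59 + 147.34 + 265.35 + 261.73 + 202.66 + 222.45 + 211.76 + 339.56 = 2231.84, so n·x̄ = 2231.84.
σ₀² = 17.08² = 291.7264, σ² = 36.88² = 1360.1344; σ² + n·σ₀² = 1360.1344 + 9·291.7264 = 3985.672.
Posterior mean = (μ₀/σ₀² + n·x̄/σ²)/(1/σ₀² + n/σ²) = (σ²·μ₀ + σ₀²·n·x̄)/(σ² + n·σ₀²) = (1360.1344·250.96 + 291.7264·2231.84)/3985.672 = 992425.9776/3985.672 = 248.9984.

248.9984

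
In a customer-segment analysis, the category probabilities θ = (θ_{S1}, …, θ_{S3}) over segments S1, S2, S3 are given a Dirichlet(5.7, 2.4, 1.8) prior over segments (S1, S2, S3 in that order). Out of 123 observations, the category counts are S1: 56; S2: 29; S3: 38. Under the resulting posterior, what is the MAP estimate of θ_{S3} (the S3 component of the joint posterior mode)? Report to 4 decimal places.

0.2987

The Dirichlet prior is conjugate to the Multinomial likelihood: each posterior αⱼ = prior αⱼ + observed count nⱼ.
Posterior concentration: (61.7, 31.4, 39.8), total = 132.9.
Joint mode component: (α_{S3}−1)/(Σα−K) = 38.8/129.9 = 0.2987.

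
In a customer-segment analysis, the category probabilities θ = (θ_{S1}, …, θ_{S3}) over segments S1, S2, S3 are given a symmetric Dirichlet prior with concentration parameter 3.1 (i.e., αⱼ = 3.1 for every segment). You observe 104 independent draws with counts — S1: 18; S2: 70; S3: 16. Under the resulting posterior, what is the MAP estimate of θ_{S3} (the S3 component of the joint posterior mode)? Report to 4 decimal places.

0.1641

The Dirichlet prior is conjugate to the Multinomial likelihood: each posterior αⱼ = prior αⱼ + observed count nⱼ.
Posterior concentration: (21.1, 73.1, 19.1), total = 113.3.
Joint mode component: (α_{S3}−1)/(Σα−K) = 18.1/110.3 = 0.1641.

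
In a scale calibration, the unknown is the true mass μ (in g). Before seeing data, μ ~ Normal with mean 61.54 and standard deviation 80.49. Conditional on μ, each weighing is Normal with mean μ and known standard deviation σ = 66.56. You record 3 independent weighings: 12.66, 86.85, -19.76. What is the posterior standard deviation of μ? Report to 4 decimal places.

34.6788

For Normal data with known variance σ², a Normal(μ₀, σ₀²) prior on μ is conjugate. Posterior precision = 1/σ₀² + n/σ²; posterior mean is the precision-weighted average of μ₀ and x̄.
σ₀² = 80.49² = 6478.6401, σ² = 66.56² = 4430.2336; σ² + n·σ₀² = 4430.2336 + 3·6478.6401 = 23866.1539.
Posterior precision = 1/σ₀² + n/σ² = 1/6478.6401 + 3/4430.2336 = (σ² + n·σ₀²)/(σ₀²σ²) = 23866.1539/(6478.6401·4430.2336); posterior variance σₙ² = σ₀²σ²/(σ² + n·σ₀²) = 6478.6401·4430.2336/23866.1539 = 1202.618955.
Posterior SD = √σₙ² = √(6478.6401·4430.2336/23866.1539) = 34.6788.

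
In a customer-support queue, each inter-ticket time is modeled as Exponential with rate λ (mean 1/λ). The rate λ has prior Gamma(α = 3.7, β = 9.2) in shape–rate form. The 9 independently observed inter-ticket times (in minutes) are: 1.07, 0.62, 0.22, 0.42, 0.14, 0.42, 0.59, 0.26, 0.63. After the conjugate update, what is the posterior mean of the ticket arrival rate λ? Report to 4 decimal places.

0.9359

With a Gamma(shape α, rate β) prior on the exponential rate λ, the posterior after n observations with total T = Σxᵢ is Gamma(α+n, β+T).
Sum of observations T = 4.37 minutes; n = 9.
Posterior: Gamma(3.7+9, 9.2+4.37) = Gamma(12.7, 13.57).
Posterior mean of λ = α/β = 12.7/13.57 = 0.9359.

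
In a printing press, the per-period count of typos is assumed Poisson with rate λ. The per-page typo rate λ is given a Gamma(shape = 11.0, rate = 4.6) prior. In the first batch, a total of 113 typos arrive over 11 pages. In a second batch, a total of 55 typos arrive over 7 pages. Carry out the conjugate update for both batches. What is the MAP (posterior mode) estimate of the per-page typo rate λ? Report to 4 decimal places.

With a Gamma(shape α, rate β) prior, the Poisson likelihood is conjugate: the posterior is Gamma(α + ΣXᵢ, β + n).
After batch 1: Gamma(α+S, β+n) = Gamma(11.0+113, 4.6+11) = Gamma(124.0, 15.6).
After batch 2: Gamma(α+S, β+n) = Gamma(124.0+55, 15.6+7) = Gamma(179.0, 22.6).
Mode of Gamma(α,β) for α≥1 is (α−1)/β = 178.0/22.6 = 7.8761.

7.8761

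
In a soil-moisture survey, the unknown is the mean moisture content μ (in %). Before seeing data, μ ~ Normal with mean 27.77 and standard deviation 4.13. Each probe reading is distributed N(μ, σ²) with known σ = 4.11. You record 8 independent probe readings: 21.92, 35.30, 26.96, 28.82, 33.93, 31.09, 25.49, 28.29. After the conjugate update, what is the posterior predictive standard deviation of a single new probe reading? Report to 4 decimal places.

For Normal data with known variance σ², a Normal(μ₀, σ₀²) prior on μ is conjugate. Posterior precision = 1/σ₀² + n/σ²; posterior mean is the precision-weighted average of μ₀ and x̄.
σ₀² = 4.13² = 17.0569, σ² = 4.11² = 16.8921; σ² + n·σ₀² = 16.8921 + 8·17.0569 = 153.3473.
Posterior precision = 1/σ₀² + n/σ² = 1/17.0569 + 8/16.8921 = (σ² + n·σ₀²)/(σ₀²σ²) = 153.3473/(17.0569·16.8921); posterior variance σₙ² = σ₀²σ²/(σ² + n·σ₀²) = 17.0569·16.8921/153.3473 = 1.878917.
Predictive variance for one new observation = σₙ² + σ² = 17.0569·16.8921/153.3473 + 16.8921 = σ²·(σ₀² + 153.3473)/153.3473 = 16.8921·170.4042/153.3473 = 18.771017; SD = √(16.8921·170.4042/153.3473) = 4.3326.

4.3326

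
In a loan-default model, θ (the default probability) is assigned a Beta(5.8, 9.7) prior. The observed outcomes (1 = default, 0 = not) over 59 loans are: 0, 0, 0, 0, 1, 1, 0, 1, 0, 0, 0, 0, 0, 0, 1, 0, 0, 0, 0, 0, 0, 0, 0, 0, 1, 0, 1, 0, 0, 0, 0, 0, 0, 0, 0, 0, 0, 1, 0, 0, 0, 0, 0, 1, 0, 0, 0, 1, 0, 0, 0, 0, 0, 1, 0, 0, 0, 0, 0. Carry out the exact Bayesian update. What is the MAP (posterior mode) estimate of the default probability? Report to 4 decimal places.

0.2041

The Beta prior is conjugate to a Binomial/Bernoulli likelihood; the update adds successes to α and failures to β.
Posterior: Beta(α+k, β+n−k) = Beta(5.8+10, 9.7+49) = Beta(15.8, 58.7).
Mode of Beta(a,b) for a,b>1 is (a−1)/(a+b−2) = 14.8/72.5 = 0.2041.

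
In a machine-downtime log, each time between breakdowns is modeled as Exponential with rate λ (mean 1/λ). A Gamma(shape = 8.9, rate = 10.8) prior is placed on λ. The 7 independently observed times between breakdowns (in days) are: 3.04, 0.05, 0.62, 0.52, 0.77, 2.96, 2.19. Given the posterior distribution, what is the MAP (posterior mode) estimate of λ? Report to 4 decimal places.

With a Gamma(shape α, rate β) prior on the exponential rate λ, the posterior after n observations with total T = Σxᵢ is Gamma(α+n, β+T).
Sum of observations T = 10.15 days; n = 7.
Posterior: Gamma(8.9+7, 10.8+10.15) = Gamma(15.9, 20.95).
Mode = (α−1)/β = 0.7112.

0.7112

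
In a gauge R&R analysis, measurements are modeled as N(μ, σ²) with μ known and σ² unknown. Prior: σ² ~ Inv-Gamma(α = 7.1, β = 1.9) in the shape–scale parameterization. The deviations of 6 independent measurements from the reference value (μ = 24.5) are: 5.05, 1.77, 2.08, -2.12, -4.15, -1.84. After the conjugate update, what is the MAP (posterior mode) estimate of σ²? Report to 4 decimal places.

2.7867

With known mean μ and an Inverse-Gamma(α, β) prior on σ², the Normal likelihood is conjugate: posterior is Inv-Gamma(α + n/2, β + Σ(xᵢ−μ)²/2).
Σ(xᵢ−μ)² = (5.05)² + (1.77)² + (2.08)² + (-2.12)² + (-4.15)² + (-1.84)² = 58.0643.
Posterior: Inv-Gamma(7.1 + 6/2, 1.9 + 58.0643/2) = Inv-Gamma(10.10, 30.93215).
Mode = β/(α+1) = 30.93215/11.10 = 2.7867.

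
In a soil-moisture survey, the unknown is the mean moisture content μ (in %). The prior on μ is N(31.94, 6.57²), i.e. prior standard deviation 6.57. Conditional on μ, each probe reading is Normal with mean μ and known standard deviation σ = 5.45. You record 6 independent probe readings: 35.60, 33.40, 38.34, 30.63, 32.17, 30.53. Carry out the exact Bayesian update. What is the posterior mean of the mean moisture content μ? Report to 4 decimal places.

33.2902

For Normal data with known variance σ², a Normal(μ₀, σ₀²) prior on μ is conjugate. Posterior precision = 1/σ₀² + n/σ²; posterior mean is the precision-weighted average of μ₀ and x̄.
Σxᵢ = 35.60 + 33.40 + 38.34 + 30.63 + 32.17 + 30.53 = 200.67, so n·x̄ = 200.67.
σ₀² = 6.57² = 43.1649, σ² = 5.45² = 29.7025; σ² + n·σ₀² = 29.7025 + 6·43.1649 = 288.6919.
Posterior mean = (μ₀/σ₀² + n·x̄/σ²)/(1/σ₀² + n/σ²) = (σ²·μ₀ + σ₀²·n·x̄)/(σ² + n·σ₀²) = (29.7025·31.94 + 43.1649·200.67)/288.6919 = 9610.598333/288.6919 = 33.2902.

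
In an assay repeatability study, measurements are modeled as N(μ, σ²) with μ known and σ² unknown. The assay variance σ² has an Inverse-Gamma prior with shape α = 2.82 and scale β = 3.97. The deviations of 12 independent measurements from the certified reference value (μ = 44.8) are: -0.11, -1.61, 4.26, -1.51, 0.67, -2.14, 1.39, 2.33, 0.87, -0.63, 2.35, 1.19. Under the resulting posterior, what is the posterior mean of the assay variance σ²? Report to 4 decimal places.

3.2899

With known mean μ and an Inverse-Gamma(α, β) prior on σ², the Normal likelihood is conjugate: posterior is Inv-Gamma(α + n/2, β + Σ(xᵢ−μ)²/2).
Σ(xᵢ−μ)² = (-0.11)² + (-1.61)² + (4.26)² + (-1.51)² + (0.67)² + (-2.14)² + (1.39)² + (2.33)² + (0.87)² + (-0.63)² + (2.35)² + (1.19)² = 43.5138.
Posterior: Inv-Gamma(2.82 + 12/2, 3.97 + 43.5138/2) = Inv-Gamma(8.82, 25.72690).
E[σ²|data] = β/(α−1) = 25.72690/7.82 = 3.2899.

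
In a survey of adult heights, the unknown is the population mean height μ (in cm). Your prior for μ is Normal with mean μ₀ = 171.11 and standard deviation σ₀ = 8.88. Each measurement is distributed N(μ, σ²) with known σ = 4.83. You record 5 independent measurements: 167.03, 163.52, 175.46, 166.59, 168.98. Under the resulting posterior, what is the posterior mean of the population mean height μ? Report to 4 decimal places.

168.4721

For Normal data with known variance σ², a Normal(μ₀, σ₀²) prior on μ is conjugate. Posterior precision = 1/σ₀² + n/σ²; posterior mean is the precision-weighted average of μ₀ and x̄.
Σxᵢ = 167.03 + 163.52 + 175.46 + 166.59 + 168.98 = 841.58, so n·x̄ = 841.58.
σ₀² = 8.88² = 78.8544, σ² = 4.83² = 23.3289; σ² + n·σ₀² = 23.3289 + 5·78.8544 = 417.6009.
Posterior mean = (μ₀/σ₀² + n·x̄/σ²)/(1/σ₀² + n/σ²) = (σ²·μ₀ + σ₀²·n·x̄)/(σ² + n·σ₀²) = (23.3289·171.11 + 78.8544·841.58)/417.6009 = 70354.094031/417.6009 = 168.4721.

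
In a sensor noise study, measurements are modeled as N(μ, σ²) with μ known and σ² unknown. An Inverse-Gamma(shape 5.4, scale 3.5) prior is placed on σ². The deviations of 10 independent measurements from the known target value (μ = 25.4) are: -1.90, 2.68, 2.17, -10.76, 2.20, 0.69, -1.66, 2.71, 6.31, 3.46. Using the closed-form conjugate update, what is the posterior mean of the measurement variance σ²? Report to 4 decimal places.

10.9299

With known mean μ and an Inverse-Gamma(α, β) prior on σ², the Normal likelihood is conjugate: posterior is Inv-Gamma(α + n/2, β + Σ(xᵢ−μ)²/2).
Σ(xᵢ−μ)² = (-1.90)² + (2.68)² + (2.17)² + (-10.76)² + (2.20)² + (0.69)² + (-1.66)² + (2.71)² + (6.31)² + (3.46)² = 198.4824.
Posterior: Inv-Gamma(5.4 + 10/2, 3.5 + 198.4824/2) = Inv-Gamma(10.40, 102.74120).
E[σ²|data] = β/(α−1) = 102.74120/9.40 = 10.9299.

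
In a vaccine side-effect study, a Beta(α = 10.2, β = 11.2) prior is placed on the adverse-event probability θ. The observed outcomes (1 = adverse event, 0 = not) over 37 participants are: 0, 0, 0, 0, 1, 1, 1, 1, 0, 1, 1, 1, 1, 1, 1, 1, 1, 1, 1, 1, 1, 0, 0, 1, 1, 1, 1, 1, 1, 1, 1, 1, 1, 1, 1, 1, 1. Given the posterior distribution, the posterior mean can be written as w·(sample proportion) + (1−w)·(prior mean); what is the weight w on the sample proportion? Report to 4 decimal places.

0.6336

The Beta prior is conjugate to a Binomial/Bernoulli likelihood; the update adds successes to α and failures to β.
Posterior mean = (α₀+k)/(α₀+β₀+n) = [n/(α₀+β₀+n)]·(k/n) + [(α₀+β₀)/(α₀+β₀+n)]·α₀/(α₀+β₀), so only n and the prior enter the weight.
The weight on the data is w = n/(α₀+β₀+n) = 37/(10.2+11.2+37) = 37/58.4 = 0.6336.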